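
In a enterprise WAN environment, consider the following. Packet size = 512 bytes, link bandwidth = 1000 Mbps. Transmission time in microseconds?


Given: packet = 512 bytes, bandwidth = 1000 Mbps
Packet in bits = 512 * 8 = 4096 bits
Bandwidth = 1000 * 10^6 = 1000000000 bps
Time = 4096 / 1000000000 seconds
Time in us = 4096 * 10^6 / 1000000000 = 4.096

4.096


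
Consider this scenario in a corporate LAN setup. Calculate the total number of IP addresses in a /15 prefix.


Given: CIDR prefix /15
Host bits = 32 - 15 = 17
Total addresses = 2^17 = 131072

131072


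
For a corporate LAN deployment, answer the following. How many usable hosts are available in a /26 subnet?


Given: subnet mask /26
Host bits = 32 - 26 = 6
Total addresses = 2^6 = 64
Usable hosts = 64 - 2 (network + broadcast) = 62

62


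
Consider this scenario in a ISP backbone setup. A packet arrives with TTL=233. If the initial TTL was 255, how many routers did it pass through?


Given: initial TTL = 255, received TTL = 233
Hops = initial TTL - received TTL
Hops = 255 - 233 = 22

22


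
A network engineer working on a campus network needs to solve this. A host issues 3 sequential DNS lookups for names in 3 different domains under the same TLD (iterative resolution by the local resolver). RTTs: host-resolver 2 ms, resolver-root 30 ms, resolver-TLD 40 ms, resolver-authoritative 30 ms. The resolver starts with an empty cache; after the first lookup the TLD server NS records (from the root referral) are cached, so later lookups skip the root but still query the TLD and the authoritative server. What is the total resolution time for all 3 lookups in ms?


Lookup 1 (cold cache): local + root + TLD + auth = 2 + 30 + 40 + 30 = 102 ms
Lookups 2..3 (TLD NS cached -> skip root; new domain -> still ask TLD and auth): local + TLD + auth = 2 + 40 + 30 = 72 ms each
Remaining 2 lookups: 2 * 72 = 144 ms
Total = 102 + 144 = 246 ms

246


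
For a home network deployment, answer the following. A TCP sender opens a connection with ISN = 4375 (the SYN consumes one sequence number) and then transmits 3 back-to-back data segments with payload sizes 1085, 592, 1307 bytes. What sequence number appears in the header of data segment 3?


The SYN occupies sequence number ISN = 4375, so the first data byte is ISN + 1 = 4376.
SEQ of data segment i = (ISN + 1) + sum of payload sizes of segments 1..i-1.
Segment 1: SEQ = 4376, payload = 1085 bytes
Segment 2: SEQ = 5461, payload = 592 bytes
Segment 3: SEQ = 6053, payload = 1307 bytes
SEQ of segment 3 = 4376 + 1085 + 592 = 6053

6053


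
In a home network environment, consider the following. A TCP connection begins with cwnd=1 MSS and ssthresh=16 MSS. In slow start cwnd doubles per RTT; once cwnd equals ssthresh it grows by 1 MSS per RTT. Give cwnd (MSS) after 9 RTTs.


RTT 0: cwnd = 1 MSS (initial)
RTT 1: cwnd = 2 MSS (slow start, doubled)
RTT 2: cwnd = 4 MSS (slow start, doubled)
RTT 3: cwnd = 8 MSS (slow start, doubled)
RTT 4: cwnd = 16 MSS (slow start, doubled)
RTT 5: cwnd = 17 MSS (congestion avoidance, +1)
RTT 6: cwnd = 18 MSS (congestion avoidance, +1)
RTT 7: cwnd = 19 MSS (congestion avoidance, +1)
RTT 8: cwnd = 20 MSS (congestion avoidance, +1)
RTT 9: cwnd = 21 MSS (congestion avoidance, +1)

21


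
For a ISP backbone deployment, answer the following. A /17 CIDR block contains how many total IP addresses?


Given: CIDR prefix /17
Host bits = 32 - 17 = 15
Total addresses = 2^15 = 32768

32768


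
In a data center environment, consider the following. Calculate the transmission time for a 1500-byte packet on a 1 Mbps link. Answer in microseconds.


Given: packet = 1500 bytes, bandwidth = 1 Mbps
Packet in bits = 1500 * 8 = 12000 bits
Bandwidth = 1 * 10^6 = 1000000 bps
Time = 12000 / 1000000 seconds
Time in us = 12000 * 10^6 / 1000000 = 12000

12000


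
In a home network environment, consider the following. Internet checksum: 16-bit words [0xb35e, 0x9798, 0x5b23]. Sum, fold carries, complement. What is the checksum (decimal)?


Given words: [0xb35e, 0x9798, 0x5b23]
Step 1: Sum all words
Raw sum = 45918 + 38808 + 23331 = 108057
Step 2: Fold carry: (42521 + 1) = 42522
One's complement = ~42522 & 0xFFFF = 23013

23013


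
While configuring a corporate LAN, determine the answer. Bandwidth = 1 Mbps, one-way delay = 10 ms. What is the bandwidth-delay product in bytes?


Given: bandwidth = 1 Mbps, delay = 10 ms
BDP in bits = 1 * 10^6 * 10 / 1000
BDP in bits = 10000
BDP in bytes = 10000 / 8 = 1250

1250


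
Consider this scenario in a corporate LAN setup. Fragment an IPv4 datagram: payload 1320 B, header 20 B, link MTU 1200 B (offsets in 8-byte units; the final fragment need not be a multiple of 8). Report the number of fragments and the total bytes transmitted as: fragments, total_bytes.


Max data per non-final fragment = floor((MTU - header)/8)*8 = floor((1200 - 20)/8)*8 = floor(1180/8)*8 = 1176 B
Final fragment needs no 8-byte alignment: it can carry up to MTU - header = 1180 B
Non-final fragments needed = ceil((payload - 1180) / 1176) = ceil(140/1176) = ceil(0.1190) = 1
Number of fragments = 1 + 1 = 2
Fragment sizes (data): 1 * 1176 B + 144 B (last, 144 <= 1180 OK)
Total bytes sent = payload + n_frags * header = 1320 + 2*20 = 1320 + 40 = 1360 B

2, 1360


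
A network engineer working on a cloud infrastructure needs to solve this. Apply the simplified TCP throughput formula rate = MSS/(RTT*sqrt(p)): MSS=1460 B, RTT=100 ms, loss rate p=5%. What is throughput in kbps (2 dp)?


Given: MSS = 1460 bytes, RTT = 100 ms, loss = 5%
RTT in seconds = 100 / 1000 = 0.1
Loss rate = 5% = 0.05
sqrt(loss) = sqrt(0.05) = 0.223606797750
Throughput (bytes/s) = 1460 / (0.1 * 0.223606797750) = 65293.1849
Throughput (kbps) = 65293.1849 * 8 / 1000 = 522.345480 -> 522.35 kbps (2 dp)

522.35


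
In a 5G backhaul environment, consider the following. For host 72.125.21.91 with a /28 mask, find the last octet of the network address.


Given: IP = 72.125.21.91, prefix = /28
Subnet mask = 255.255.255.240
Last octet of IP: 91
Last octet of mask: 240
Network last octet = 91 AND 240 = 80

80


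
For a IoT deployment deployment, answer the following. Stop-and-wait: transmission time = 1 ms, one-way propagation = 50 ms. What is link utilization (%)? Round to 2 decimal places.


Given: Ttrans = 1 ms, Tprop = 50 ms
RTT = 2 * Tprop = 2 * 50 = 100 ms
U = Ttrans / (Ttrans + RTT)
U = 1 / (1 + 100)
U = 1 / 101 = 0.009901
U% = 0.99%

0.99


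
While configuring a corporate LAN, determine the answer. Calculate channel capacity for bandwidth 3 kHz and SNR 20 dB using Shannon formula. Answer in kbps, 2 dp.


Given: B = 3 kHz, SNR = 20 dB
SNR linear = 10^(20/10) = 100
1 + SNR = 101
log2(101) = 6.6582114828
C = 3 * 1000 * 6.6582114828 = 19974.6344 bps
C = 19.974634 kbps -> 19.97 kbps (2 dp)

19.97


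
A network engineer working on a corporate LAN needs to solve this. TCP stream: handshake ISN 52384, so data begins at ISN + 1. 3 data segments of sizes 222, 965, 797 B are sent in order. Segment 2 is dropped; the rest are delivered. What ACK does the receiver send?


SYN uses sequence number 52384; first data byte = ISN + 1 = 52385.
Segment 1: SEQ = 52385, len = 222 B, covers [52385, 52606]
Segment 2: SEQ = 52607, len = 965 B, covers [52607, 53571] [LOST]
Segment 3: SEQ = 53572, len = 797 B, covers [53572, 54368]
In-order data received: bytes [52385, 52606] (segments 1..1).
Segment 2 missing -> gap begins at byte 52607; later segments buffered out of order.
Cumulative ACK = next expected in-order byte = 52385 + 222 = 52607

52607


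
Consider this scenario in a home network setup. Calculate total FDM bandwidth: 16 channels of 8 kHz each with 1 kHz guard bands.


Given: 16 channels, 8 kHz each, guard = 1 kHz
Channel bandwidth = 16 * 8 = 128 kHz
Guard bands = 15 gaps * 1 kHz = 15 kHz
Total = 128 + 15 = 143 kHz

143


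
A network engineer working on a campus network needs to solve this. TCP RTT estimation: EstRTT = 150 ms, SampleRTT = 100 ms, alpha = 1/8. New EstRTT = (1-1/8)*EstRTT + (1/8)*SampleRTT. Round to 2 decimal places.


Given: EstRTT = 150 ms, SampleRTT = 100 ms, alpha = 1/8
New EstRTT = (1 - alpha) * EstRTT + alpha * SampleRTT
(7/8) * 150 = 131.25
(1/8) * 100 = 12.5
New EstRTT = 131.25 + 12.5 = 143.75 ms -> 143.75 ms (2 dp)

143.75


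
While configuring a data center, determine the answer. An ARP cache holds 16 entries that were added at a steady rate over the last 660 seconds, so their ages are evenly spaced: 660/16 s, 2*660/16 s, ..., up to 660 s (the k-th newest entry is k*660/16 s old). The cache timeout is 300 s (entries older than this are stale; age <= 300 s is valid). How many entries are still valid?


Ages are k * 660/16 s for k = 1..16 (spacing = 41.2500 s).
Entry k is valid iff k * 660/16 <= 300 iff k <= 16 * 300 / 660 = 7.2727
n_valid = floor(7.2727) = 7
(n_stale = 16 - 7 = 9)

7


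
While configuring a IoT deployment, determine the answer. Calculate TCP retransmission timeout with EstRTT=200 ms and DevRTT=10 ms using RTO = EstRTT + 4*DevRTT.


Given: EstRTT = 200 ms, DevRTT = 10 ms
Timeout = EstRTT + 4 * DevRTT
4 * DevRTT = 4 * 10 = 40
Timeout = 200 + 40 = 240 ms

240


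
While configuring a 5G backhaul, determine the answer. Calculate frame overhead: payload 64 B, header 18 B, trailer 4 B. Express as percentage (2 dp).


Given: payload = 64 B, header = 18 B, trailer = 4 B
Overhead bytes = header + trailer = 18 + 4 = 22
Total frame = payload + overhead = 64 + 22 = 86
Overhead % = 22 / 86 * 100 = 25.5814% -> 25.58% (2 dp)

25.58


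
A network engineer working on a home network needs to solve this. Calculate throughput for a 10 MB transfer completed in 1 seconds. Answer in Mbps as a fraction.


Given: file = 10 MB, time = 1 s
File in Mb = 10 * 8 = 80 Mb
Throughput = 80 / 1 Mbps
Throughput = 80 Mbps

80


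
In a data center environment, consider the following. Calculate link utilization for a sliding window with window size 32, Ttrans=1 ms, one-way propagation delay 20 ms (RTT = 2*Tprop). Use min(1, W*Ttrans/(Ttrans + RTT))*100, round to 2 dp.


Given: W = 32, Ttrans = 1 ms, RTT = 40 ms (= 2 * Tprop, Tprop = 20 ms)
Cycle time = Ttrans + RTT = 1 + 40 = 41 ms (first packet sent until its ACK returns)
W * Ttrans = 32 * 1 = 32 ms of sending per cycle
W * Ttrans / (Ttrans + RTT) = 32 / 41 = 0.780488
U = min(1, 0.780488) = 0.780488
U% = 78.05%

78.05


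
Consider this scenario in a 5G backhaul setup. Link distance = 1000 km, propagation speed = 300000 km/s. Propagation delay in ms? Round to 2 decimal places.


Given: distance = 1000 km, speed = 300000 km/s
Delay = distance / speed = 1000 / 300000 seconds
Delay in ms = 1000 * 1000 / 300000
Delay = 3.3333 ms
Rounded to 2 dp = 3.33 ms

3.33


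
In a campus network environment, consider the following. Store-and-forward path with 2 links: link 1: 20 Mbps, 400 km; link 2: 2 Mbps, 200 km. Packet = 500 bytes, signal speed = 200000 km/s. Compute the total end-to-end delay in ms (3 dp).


Packet = 500 bytes = 4000 bits. Store-and-forward: sum (t_trans + t_prop) per link.
Link 1: t_trans = 4000/(20*10^6) s = 0.2000 ms; t_prop = 400/200000 s = 2.0000 ms; subtotal = 2.2000 ms
Link 2: t_trans = 4000/(2*10^6) s = 2.0000 ms; t_prop = 200/200000 s = 1.0000 ms; subtotal = 3.0000 ms
End-to-end = 2.2000 + 3.0000 = 5.2000 ms -> 5.200 ms (3 dp)

5.200


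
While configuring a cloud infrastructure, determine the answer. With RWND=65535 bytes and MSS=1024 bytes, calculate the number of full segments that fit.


Given: RWND = 65535 bytes, MSS = 1024 bytes
Full segments = floor(RWND / MSS)
Full segments = floor(65535 / 1024)
Full segments = floor(63.999) = 63

63


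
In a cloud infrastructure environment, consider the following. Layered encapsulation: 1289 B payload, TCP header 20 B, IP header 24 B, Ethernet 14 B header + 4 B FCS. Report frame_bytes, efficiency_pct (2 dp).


TCP segment = 1289 + 20 = 1309 B
IP packet = 1309 + 24 = 1333 B
Ethernet frame = 1333 + 14 + 4 = 1351 B
Efficiency = app / frame = 1289 / 1351 = 0.954108 = 95.4108% -> 95.41% (2 dp)

1351, 95.41


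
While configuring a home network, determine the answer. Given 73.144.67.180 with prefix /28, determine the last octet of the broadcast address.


Given: IP = 73.144.67.180, prefix = /28
Host bits = 32 - 28 = 4
Network last octet = 180 AND mask = 176
Host part size = 2^4 - 1 = 15
Broadcast last octet = 176 OR 15 = 191

191


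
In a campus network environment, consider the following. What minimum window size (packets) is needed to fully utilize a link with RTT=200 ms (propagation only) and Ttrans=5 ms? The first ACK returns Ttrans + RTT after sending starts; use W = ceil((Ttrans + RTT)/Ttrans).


Given: Ttrans = 5 ms, RTT = 200 ms (= 2 * Tprop, Tprop = 100 ms)
Time until first ACK returns = Ttrans + RTT = 5 + 200 = 205 ms
Need W * Ttrans >= Ttrans + RTT  ->  W >= (Ttrans + RTT) / Ttrans
(Ttrans + RTT) / Ttrans = 205 / 5 = 41
W_min = ceil(41) = 41

41


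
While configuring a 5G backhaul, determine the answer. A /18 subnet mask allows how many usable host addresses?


Given: subnet mask /18
Host bits = 32 - 18 = 14
Total addresses = 2^14 = 16384
Usable hosts = 16384 - 2 (network + broadcast) = 16382

16382


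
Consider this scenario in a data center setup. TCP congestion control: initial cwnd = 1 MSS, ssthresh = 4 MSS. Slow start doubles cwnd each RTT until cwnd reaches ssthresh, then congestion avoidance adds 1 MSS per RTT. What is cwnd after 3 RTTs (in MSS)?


RTT 0: cwnd = 1 MSS (initial)
RTT 1: cwnd = 2 MSS (slow start, doubled)
RTT 2: cwnd = 4 MSS (slow start, doubled)
RTT 3: cwnd = 5 MSS (congestion avoidance, +1)

5


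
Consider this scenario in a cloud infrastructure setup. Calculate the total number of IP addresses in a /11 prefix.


Given: CIDR prefix /11
Host bits = 32 - 11 = 21
Total addresses = 2^21 = 2097152

2097152


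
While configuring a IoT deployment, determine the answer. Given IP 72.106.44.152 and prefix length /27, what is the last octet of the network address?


Given: IP = 72.106.44.152, prefix = /27
Subnet mask = 255.255.255.224
Last octet of IP: 152
Last octet of mask: 224
Network last octet = 152 AND 224 = 128

128


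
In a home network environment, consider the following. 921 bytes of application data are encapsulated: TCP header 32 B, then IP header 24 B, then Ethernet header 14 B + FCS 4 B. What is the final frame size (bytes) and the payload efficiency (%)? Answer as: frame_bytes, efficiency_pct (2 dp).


TCP segment = 921 + 32 = 953 B
IP packet = 953 + 24 = 977 B
Ethernet frame = 977 + 14 + 4 = 995 B
Efficiency = app / frame = 921 / 995 = 0.925628 = 92.5628% -> 92.56% (2 dp)

995, 92.56


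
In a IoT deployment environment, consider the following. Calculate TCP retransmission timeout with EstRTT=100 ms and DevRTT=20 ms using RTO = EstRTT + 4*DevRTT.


Given: EstRTT = 100 ms, DevRTT = 20 ms
Timeout = EstRTT + 4 * DevRTT
4 * DevRTT = 4 * 20 = 80
Timeout = 100 + 80 = 180 ms

180


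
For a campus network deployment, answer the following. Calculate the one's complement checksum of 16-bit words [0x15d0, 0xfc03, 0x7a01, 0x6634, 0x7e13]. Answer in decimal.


Given words: [0x15d0, 0xfc03, 0x7a01, 0x6634, 0x7e13]
Step 1: Sum all words
Raw sum = 5584 + 64515 + 31233 + 26164 + 32275 = 159771
Step 2: Fold carry: (28699 + 2) = 28701
One's complement = ~28701 & 0xFFFF = 36834

36834


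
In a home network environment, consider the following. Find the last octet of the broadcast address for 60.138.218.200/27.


Given: IP = 60.138.218.200, prefix = /27
Host bits = 32 - 27 = 5
Network last octet = 200 AND mask = 192
Host part size = 2^5 - 1 = 31
Broadcast last octet = 192 OR 31 = 223

223


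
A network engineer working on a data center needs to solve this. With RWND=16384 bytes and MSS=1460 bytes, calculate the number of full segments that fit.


Given: RWND = 16384 bytes, MSS = 1460 bytes
Full segments = floor(RWND / MSS)
Full segments = floor(16384 / 1460)
Full segments = floor(11.2219) = 11

11


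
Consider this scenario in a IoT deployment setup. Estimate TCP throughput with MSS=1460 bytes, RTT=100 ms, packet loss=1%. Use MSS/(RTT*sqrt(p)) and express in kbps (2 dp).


Given: MSS = 1460 bytes, RTT = 100 ms, loss = 1%
RTT in seconds = 100 / 1000 = 0.1
Loss rate = 1% = 0.01
sqrt(loss) = sqrt(0.01) = 0.1
Throughput (bytes/s) = 1460 / (0.1 * 0.1) = 146000.0000
Throughput (kbps) = 146000.0000 * 8 / 1000 = 1168.000000 -> 1168.00 kbps (2 dp)

1168.00


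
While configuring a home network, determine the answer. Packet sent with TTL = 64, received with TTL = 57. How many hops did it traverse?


Given: initial TTL = 64, received TTL = 57
Hops = initial TTL - received TTL
Hops = 64 - 57 = 7

7


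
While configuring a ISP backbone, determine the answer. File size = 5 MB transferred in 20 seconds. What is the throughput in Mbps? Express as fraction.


Given: file = 5 MB, time = 20 s
File in Mb = 5 * 8 = 40 Mb
Throughput = 40 / 20 Mbps
Throughput = 2 Mbps

2


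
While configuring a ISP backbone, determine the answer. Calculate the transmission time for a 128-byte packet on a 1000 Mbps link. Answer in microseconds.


Given: packet = 128 bytes, bandwidth = 1000 Mbps
Packet in bits = 128 * 8 = 1024 bits
Bandwidth = 1000 * 10^6 = 1000000000 bps
Time = 1024 / 1000000000 seconds
Time in us = 1024 * 10^6 / 1000000000 = 1.024

1.024


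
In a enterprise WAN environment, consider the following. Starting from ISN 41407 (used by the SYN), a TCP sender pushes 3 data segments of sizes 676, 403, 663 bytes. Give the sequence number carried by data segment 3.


The SYN occupies sequence number ISN = 41407, so the first data byte is ISN + 1 = 41408.
SEQ of data segment i = (ISN + 1) + sum of payload sizes of segments 1..i-1.
Segment 1: SEQ = 41408, payload = 676 bytes
Segment 2: SEQ = 42084, payload = 403 bytes
Segment 3: SEQ = 42487, payload = 663 bytes
SEQ of segment 3 = 41408 + 676 + 403 = 42487

42487


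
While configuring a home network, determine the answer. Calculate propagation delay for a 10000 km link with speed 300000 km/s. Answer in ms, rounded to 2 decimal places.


Given: distance = 10000 km, speed = 300000 km/s
Delay = distance / speed = 10000 / 300000 seconds
Delay in ms = 10000 * 1000 / 300000
Delay = 33.3333 ms
Rounded to 2 dp = 33.33 ms

33.33


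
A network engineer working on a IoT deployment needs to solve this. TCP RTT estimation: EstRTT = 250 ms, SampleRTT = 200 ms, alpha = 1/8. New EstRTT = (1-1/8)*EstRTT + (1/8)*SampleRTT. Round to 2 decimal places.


Given: EstRTT = 250 ms, SampleRTT = 200 ms, alpha = 1/8
New EstRTT = (1 - alpha) * EstRTT + alpha * SampleRTT
(7/8) * 250 = 218.75
(1/8) * 200 = 25
New EstRTT = 218.75 + 25 = 243.75 ms -> 243.75 ms (2 dp)

243.75


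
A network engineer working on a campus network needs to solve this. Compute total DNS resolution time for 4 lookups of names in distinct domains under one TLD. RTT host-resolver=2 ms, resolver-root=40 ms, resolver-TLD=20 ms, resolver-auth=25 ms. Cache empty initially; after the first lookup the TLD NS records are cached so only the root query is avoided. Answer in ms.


Lookup 1 (cold cache): local + root + TLD + auth = 2 + 40 + 20 + 25 = 87 ms
Lookups 2..4 (TLD NS cached -> skip root; new domain -> still ask TLD and auth): local + TLD + auth = 2 + 20 + 25 = 47 ms each
Remaining 3 lookups: 3 * 47 = 141 ms
Total = 87 + 141 = 228 ms

228


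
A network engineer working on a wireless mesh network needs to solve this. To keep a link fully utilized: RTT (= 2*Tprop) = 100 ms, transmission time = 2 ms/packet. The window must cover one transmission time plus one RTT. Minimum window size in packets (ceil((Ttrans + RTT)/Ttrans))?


Given: Ttrans = 2 ms, RTT = 100 ms (= 2 * Tprop, Tprop = 50 ms)
Time until first ACK returns = Ttrans + RTT = 2 + 100 = 102 ms
Need W * Ttrans >= Ttrans + RTT  ->  W >= (Ttrans + RTT) / Ttrans
(Ttrans + RTT) / Ttrans = 102 / 2 = 51
W_min = ceil(51) = 51

51


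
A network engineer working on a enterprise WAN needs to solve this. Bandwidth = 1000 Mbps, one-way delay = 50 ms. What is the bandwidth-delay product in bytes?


Given: bandwidth = 1000 Mbps, delay = 50 ms
BDP in bits = 1000 * 10^6 * 50 / 1000
BDP in bits = 50000000
BDP in bytes = 50000000 / 8 = 6250000

6250000


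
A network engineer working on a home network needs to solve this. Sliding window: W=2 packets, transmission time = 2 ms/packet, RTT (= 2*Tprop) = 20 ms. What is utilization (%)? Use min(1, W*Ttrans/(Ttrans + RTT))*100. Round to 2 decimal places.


Given: W = 2, Ttrans = 2 ms, RTT = 20 ms (= 2 * Tprop, Tprop = 10 ms)
Cycle time = Ttrans + RTT = 2 + 20 = 22 ms (first packet sent until its ACK returns)
W * Ttrans = 2 * 2 = 4 ms of sending per cycle
W * Ttrans / (Ttrans + RTT) = 4 / 22 = 0.181818
U = min(1, 0.181818) = 0.181818
U% = 18.18%

18.18


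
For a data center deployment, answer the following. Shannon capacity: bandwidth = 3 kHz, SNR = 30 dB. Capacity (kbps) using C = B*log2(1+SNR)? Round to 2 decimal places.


Given: B = 3 kHz, SNR = 30 dB
SNR linear = 10^(30/10) = 1000
1 + SNR = 1001
log2(1001) = 9.9672262588
C = 3 * 1000 * 9.9672262588 = 29901.6788 bps
C = 29.901679 kbps -> 29.90 kbps (2 dp)

29.90


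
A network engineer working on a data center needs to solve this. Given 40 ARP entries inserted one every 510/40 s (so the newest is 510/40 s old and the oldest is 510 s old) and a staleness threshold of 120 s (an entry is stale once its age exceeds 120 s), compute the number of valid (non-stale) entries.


Ages are k * 510/40 s for k = 1..40 (spacing = 12.7500 s).
Entry k is valid iff k * 510/40 <= 120 iff k <= 40 * 120 / 510 = 9.4118
n_valid = floor(9.4118) = 9
(n_stale = 40 - 9 = 31)

9


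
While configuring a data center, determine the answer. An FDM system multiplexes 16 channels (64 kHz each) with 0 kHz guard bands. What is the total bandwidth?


Given: 16 channels, 64 kHz each, guard = 0 kHz
Channel bandwidth = 16 * 64 = 1024 kHz
Guard bands = 15 gaps * 0 kHz = 0 kHz
Total = 1024 + 0 = 1024 kHz

1024


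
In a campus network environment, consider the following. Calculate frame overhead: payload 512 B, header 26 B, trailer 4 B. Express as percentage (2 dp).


Given: payload = 512 B, header = 26 B, trailer = 4 B
Overhead bytes = header + trailer = 26 + 4 = 30
Total frame = payload + overhead = 512 + 30 = 542
Overhead % = 30 / 542 * 100 = 5.5351% -> 5.54% (2 dp)

5.54


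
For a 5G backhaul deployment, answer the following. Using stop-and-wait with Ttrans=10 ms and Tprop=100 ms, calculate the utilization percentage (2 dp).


Given: Ttrans = 10 ms, Tprop = 100 ms
RTT = 2 * Tprop = 2 * 100 = 200 ms
U = Ttrans / (Ttrans + RTT)
U = 10 / (10 + 200)
U = 10 / 210 = 0.047619
U% = 4.76%

4.76


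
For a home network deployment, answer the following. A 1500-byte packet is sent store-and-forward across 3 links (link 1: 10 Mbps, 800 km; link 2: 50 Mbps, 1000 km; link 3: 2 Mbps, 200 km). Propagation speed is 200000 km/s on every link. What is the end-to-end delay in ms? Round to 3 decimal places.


Packet = 1500 bytes = 12000 bits. Store-and-forward: sum (t_trans + t_prop) per link.
Link 1: t_trans = 12000/(10*10^6) s = 1.2000 ms; t_prop = 800/200000 s = 4.0000 ms; subtotal = 5.2000 ms
Link 2: t_trans = 12000/(50*10^6) s = 0.2400 ms; t_prop = 1000/200000 s = 5.0000 ms; subtotal = 5.2400 ms
Link 3: t_trans = 12000/(2*10^6) s = 6.0000 ms; t_prop = 200/200000 s = 1.0000 ms; subtotal = 7.0000 ms
End-to-end = 5.2000 + 5.2400 + 7.0000 = 17.4400 ms -> 17.440 ms (3 dp)

17.440


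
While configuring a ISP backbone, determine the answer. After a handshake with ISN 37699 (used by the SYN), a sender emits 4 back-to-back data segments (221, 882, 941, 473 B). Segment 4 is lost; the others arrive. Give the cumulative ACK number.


SYN uses sequence number 37699; first data byte = ISN + 1 = 37700.
Segment 1: SEQ = 37700, len = 221 B, covers [37700, 37920]
Segment 2: SEQ = 37921, len = 882 B, covers [37921, 38802]
Segment 3: SEQ = 38803, len = 941 B, covers [38803, 39743]
Segment 4: SEQ = 39744, len = 473 B, covers [39744, 40216] [LOST]
In-order data received: bytes [37700, 39743] (segments 1..3).
Segment 4 missing -> gap begins at byte 39744.
Cumulative ACK = next expected in-order byte = 37700 + 221 + 882 + 941 = 39744

39744


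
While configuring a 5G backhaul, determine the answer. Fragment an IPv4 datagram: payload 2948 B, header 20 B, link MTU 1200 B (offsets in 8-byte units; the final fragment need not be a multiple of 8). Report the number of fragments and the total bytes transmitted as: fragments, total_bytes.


Max data per non-final fragment = floor((MTU - header)/8)*8 = floor((1200 - 20)/8)*8 = floor(1180/8)*8 = 1176 B
Final fragment needs no 8-byte alignment: it can carry up to MTU - header = 1180 B
Non-final fragments needed = ceil((payload - 1180) / 1176) = ceil(1768/1176) = ceil(1.5034) = 2
Number of fragments = 2 + 1 = 3
Fragment sizes (data): 2 * 1176 B + 596 B (last, 596 <= 1180 OK)
Total bytes sent = payload + n_frags * header = 2948 + 3*20 = 2948 + 60 = 3008 B

3, 3008


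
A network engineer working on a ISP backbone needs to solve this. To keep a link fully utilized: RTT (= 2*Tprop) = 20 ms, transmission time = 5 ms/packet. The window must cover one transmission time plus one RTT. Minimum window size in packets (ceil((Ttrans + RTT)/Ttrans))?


Given: Ttrans = 5 ms, RTT = 20 ms (= 2 * Tprop, Tprop = 10 ms)
Time until first ACK returns = Ttrans + RTT = 5 + 20 = 25 ms
Need W * Ttrans >= Ttrans + RTT  ->  W >= (Ttrans + RTT) / Ttrans
(Ttrans + RTT) / Ttrans = 25 / 5 = 5
W_min = ceil(5) = 5

5


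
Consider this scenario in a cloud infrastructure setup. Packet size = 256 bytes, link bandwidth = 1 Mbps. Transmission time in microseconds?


Given: packet = 256 bytes, bandwidth = 1 Mbps
Packet in bits = 256 * 8 = 2048 bits
Bandwidth = 1 * 10^6 = 1000000 bps
Time = 2048 / 1000000 seconds
Time in us = 2048 * 10^6 / 1000000 = 2048

2048


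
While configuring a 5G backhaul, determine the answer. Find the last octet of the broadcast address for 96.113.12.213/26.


Given: IP = 96.113.12.213, prefix = /26
Host bits = 32 - 26 = 6
Network last octet = 213 AND mask = 192
Host part size = 2^6 - 1 = 63
Broadcast last octet = 192 OR 63 = 255

255


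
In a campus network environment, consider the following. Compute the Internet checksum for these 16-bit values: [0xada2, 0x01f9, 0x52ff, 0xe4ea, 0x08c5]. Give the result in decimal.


Given words: [0xada2, 0x01f9, 0x52ff, 0xe4ea, 0x08c5]
Step 1: Sum all words
Raw sum = 44450 + 505 + 21247 + 58602 + 2245 = 127049
Step 2: Fold carry: (61513 + 1) = 61514
One's complement = ~61514 & 0xFFFF = 4021

4021


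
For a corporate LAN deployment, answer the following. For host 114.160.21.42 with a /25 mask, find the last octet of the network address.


Given: IP = 114.160.21.42, prefix = /25
Subnet mask = 255.255.255.128
Last octet of IP: 42
Last octet of mask: 128
Network last octet = 42 AND 128 = 0

0


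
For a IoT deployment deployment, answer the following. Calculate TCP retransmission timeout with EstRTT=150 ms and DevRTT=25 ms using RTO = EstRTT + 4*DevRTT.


Given: EstRTT = 150 ms, DevRTT = 25 ms
Timeout = EstRTT + 4 * DevRTT
4 * DevRTT = 4 * 25 = 100
Timeout = 150 + 100 = 250 ms

250


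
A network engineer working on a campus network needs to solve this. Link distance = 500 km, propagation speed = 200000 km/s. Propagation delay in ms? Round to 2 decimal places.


Given: distance = 500 km, speed = 200000 km/s
Delay = distance / speed = 500 / 200000 seconds
Delay in ms = 500 * 1000 / 200000
Delay = 2.5000 ms
Rounded to 2 dp = 2.50 ms

2.50


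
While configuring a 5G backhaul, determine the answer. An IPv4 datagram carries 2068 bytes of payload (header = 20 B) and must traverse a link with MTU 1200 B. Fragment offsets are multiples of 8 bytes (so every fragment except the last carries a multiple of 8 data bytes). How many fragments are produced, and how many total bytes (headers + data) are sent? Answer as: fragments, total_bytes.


Max data per non-final fragment = floor((MTU - header)/8)*8 = floor((1200 - 20)/8)*8 = floor(1180/8)*8 = 1176 B
Final fragment needs no 8-byte alignment: it can carry up to MTU - header = 1180 B
Non-final fragments needed = ceil((payload - 1180) / 1176) = ceil(888/1176) = ceil(0.7551) = 1
Number of fragments = 1 + 1 = 2
Fragment sizes (data): 1 * 1176 B + 892 B (last, 892 <= 1180 OK)
Total bytes sent = payload + n_frags * header = 2068 + 2*20 = 2068 + 40 = 2108 B

2, 2108


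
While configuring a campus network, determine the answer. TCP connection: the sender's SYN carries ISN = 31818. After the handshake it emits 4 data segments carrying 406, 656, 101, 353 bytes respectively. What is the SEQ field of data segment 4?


The SYN occupies sequence number ISN = 31818, so the first data byte is ISN + 1 = 31819.
SEQ of data segment i = (ISN + 1) + sum of payload sizes of segments 1..i-1.
Segment 1: SEQ = 31819, payload = 406 bytes
Segment 2: SEQ = 32225, payload = 656 bytes
Segment 3: SEQ = 32881, payload = 101 bytes
Segment 4: SEQ = 32982, payload = 353 bytes
SEQ of segment 4 = 31819 + 406 + 656 + 101 = 32982

32982


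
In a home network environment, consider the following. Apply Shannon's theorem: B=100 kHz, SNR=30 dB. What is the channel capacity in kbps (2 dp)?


Given: B = 100 kHz, SNR = 30 dB
SNR linear = 10^(30/10) = 1000
1 + SNR = 1001
log2(1001) = 9.9672262588
C = 100 * 1000 * 9.9672262588 = 996722.6259 bps
C = 996.722626 kbps -> 996.72 kbps (2 dp)

996.72


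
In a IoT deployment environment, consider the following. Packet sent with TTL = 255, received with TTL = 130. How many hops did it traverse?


Given: initial TTL = 255, received TTL = 130
Hops = initial TTL - received TTL
Hops = 255 - 130 = 125

125


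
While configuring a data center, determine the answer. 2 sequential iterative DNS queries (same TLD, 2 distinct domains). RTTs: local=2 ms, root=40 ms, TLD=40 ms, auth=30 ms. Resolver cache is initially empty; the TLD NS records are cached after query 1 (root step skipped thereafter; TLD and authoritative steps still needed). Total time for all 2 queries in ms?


Lookup 1 (cold cache): local + root + TLD + auth = 2 + 40 + 40 + 30 = 112 ms
Lookups 2..2 (TLD NS cached -> skip root; new domain -> still ask TLD and auth): local + TLD + auth = 2 + 40 + 30 = 72 ms each
Remaining 1 lookups: 1 * 72 = 72 ms
Total = 112 + 72 = 184 ms

184


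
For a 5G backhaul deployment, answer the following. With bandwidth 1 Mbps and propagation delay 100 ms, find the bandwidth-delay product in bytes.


Given: bandwidth = 1 Mbps, delay = 100 ms
BDP in bits = 1 * 10^6 * 100 / 1000
BDP in bits = 100000
BDP in bytes = 100000 / 8 = 12500

12500


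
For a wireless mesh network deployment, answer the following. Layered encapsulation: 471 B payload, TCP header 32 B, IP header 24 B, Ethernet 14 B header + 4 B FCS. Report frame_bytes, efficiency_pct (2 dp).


TCP segment = 471 + 32 = 503 B
IP packet = 503 + 24 = 527 B
Ethernet frame = 527 + 14 + 4 = 545 B
Efficiency = app / frame = 471 / 545 = 0.864220 = 86.4220% -> 86.42% (2 dp)

545, 86.42


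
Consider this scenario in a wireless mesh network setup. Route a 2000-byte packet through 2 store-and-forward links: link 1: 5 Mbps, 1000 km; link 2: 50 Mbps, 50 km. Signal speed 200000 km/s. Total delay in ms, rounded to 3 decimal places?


Packet = 2000 bytes = 16000 bits. Store-and-forward: sum (t_trans + t_prop) per link.
Link 1: t_trans = 16000/(5*10^6) s = 3.2000 ms; t_prop = 1000/200000 s = 5.0000 ms; subtotal = 8.2000 ms
Link 2: t_trans = 16000/(50*10^6) s = 0.3200 ms; t_prop = 50/200000 s = 0.2500 ms; subtotal = 0.5700 ms
End-to-end = 8.2000 + 0.5700 = 8.7700 ms -> 8.770 ms (3 dp)

8.770


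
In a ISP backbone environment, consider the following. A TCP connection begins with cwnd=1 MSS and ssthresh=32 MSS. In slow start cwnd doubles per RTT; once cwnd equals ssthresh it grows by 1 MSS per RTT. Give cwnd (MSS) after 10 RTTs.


RTT 0: cwnd = 1 MSS (initial)
RTT 1: cwnd = 2 MSS (slow start, doubled)
RTT 2: cwnd = 4 MSS (slow start, doubled)
RTT 3: cwnd = 8 MSS (slow start, doubled)
RTT 4: cwnd = 16 MSS (slow start, doubled)
RTT 5: cwnd = 32 MSS (slow start, doubled)
RTT 6: cwnd = 33 MSS (congestion avoidance, +1)
RTT 7: cwnd = 34 MSS (congestion avoidance, +1)
RTT 8: cwnd = 35 MSS (congestion avoidance, +1)
RTT 9: cwnd = 36 MSS (congestion avoidance, +1)
RTT 10: cwnd = 37 MSS (congestion avoidance, +1)

37


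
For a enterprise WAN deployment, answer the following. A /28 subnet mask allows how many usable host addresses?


Given: subnet mask /28
Host bits = 32 - 28 = 4
Total addresses = 2^4 = 16
Usable hosts = 16 - 2 (network + broadcast) = 14

14


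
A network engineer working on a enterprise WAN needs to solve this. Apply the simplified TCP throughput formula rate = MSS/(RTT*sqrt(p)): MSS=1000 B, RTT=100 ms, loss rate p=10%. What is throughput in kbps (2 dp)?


Given: MSS = 1000 bytes, RTT = 100 ms, loss = 10%
RTT in seconds = 100 / 1000 = 0.1
Loss rate = 10% = 0.1
sqrt(loss) = sqrt(0.1) = 0.316227766017
Throughput (bytes/s) = 1000 / (0.1 * 0.316227766017) = 31622.7766
Throughput (kbps) = 31622.7766 * 8 / 1000 = 252.982213 -> 252.98 kbps (2 dp)

252.98


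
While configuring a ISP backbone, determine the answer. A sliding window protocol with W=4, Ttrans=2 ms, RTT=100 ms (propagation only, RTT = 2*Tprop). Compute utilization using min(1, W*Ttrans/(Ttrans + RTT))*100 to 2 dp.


Given: W = 4, Ttrans = 2 ms, RTT = 100 ms (= 2 * Tprop, Tprop = 50 ms)
Cycle time = Ttrans + RTT = 2 + 100 = 102 ms (first packet sent until its ACK returns)
W * Ttrans = 4 * 2 = 8 ms of sending per cycle
W * Ttrans / (Ttrans + RTT) = 8 / 102 = 0.078431
U = min(1, 0.078431) = 0.078431
U% = 7.84%

7.84


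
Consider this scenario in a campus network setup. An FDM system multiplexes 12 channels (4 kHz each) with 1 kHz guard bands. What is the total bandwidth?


Given: 12 channels, 4 kHz each, guard = 1 kHz
Channel bandwidth = 12 * 4 = 48 kHz
Guard bands = 11 gaps * 1 kHz = 11 kHz
Total = 48 + 11 = 59 kHz

59


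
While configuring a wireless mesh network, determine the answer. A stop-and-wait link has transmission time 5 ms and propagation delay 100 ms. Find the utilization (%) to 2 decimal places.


Given: Ttrans = 5 ms, Tprop = 100 ms
RTT = 2 * Tprop = 2 * 100 = 200 ms
U = Ttrans / (Ttrans + RTT)
U = 5 / (5 + 200)
U = 5 / 205 = 0.02439
U% = 2.44%

2.44


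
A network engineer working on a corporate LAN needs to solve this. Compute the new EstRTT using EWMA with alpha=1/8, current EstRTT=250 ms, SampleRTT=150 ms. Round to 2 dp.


Given: EstRTT = 250 ms, SampleRTT = 150 ms, alpha = 1/8
New EstRTT = (1 - alpha) * EstRTT + alpha * SampleRTT
(7/8) * 250 = 218.75
(1/8) * 150 = 18.75
New EstRTT = 218.75 + 18.75 = 237.5 ms -> 237.50 ms (2 dp)

237.50


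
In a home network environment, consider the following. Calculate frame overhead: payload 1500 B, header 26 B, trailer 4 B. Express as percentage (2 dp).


Given: payload = 1500 B, header = 26 B, trailer = 4 B
Overhead bytes = header + trailer = 26 + 4 = 30
Total frame = payload + overhead = 1500 + 30 = 1530
Overhead % = 30 / 1530 * 100 = 1.9608% -> 1.96% (2 dp)

1.96


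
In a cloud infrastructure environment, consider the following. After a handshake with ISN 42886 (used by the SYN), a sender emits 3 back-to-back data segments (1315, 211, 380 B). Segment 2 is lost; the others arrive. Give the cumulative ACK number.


SYN uses sequence number 42886; first data byte = ISN + 1 = 42887.
Segment 1: SEQ = 42887, len = 1315 B, covers [42887, 44201]
Segment 2: SEQ = 44202, len = 211 B, covers [44202, 44412] [LOST]
Segment 3: SEQ = 44413, len = 380 B, covers [44413, 44792]
In-order data received: bytes [42887, 44201] (segments 1..1).
Segment 2 missing -> gap begins at byte 44202; later segments buffered out of order.
Cumulative ACK = next expected in-order byte = 42887 + 1315 = 44202

44202


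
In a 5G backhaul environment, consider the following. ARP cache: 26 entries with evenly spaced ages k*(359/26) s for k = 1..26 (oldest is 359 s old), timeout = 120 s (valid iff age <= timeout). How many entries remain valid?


Ages are k * 359/26 s for k = 1..26 (spacing = 13.8077 s).
Entry k is valid iff k * 359/26 <= 120 iff k <= 26 * 120 / 359 = 8.6908
n_valid = floor(8.6908) = 8
(n_stale = 26 - 8 = 18)

8


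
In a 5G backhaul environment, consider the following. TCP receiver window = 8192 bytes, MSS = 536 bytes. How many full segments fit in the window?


Given: RWND = 8192 bytes, MSS = 536 bytes
Full segments = floor(RWND / MSS)
Full segments = floor(8192 / 536)
Full segments = floor(15.2836) = 15

15


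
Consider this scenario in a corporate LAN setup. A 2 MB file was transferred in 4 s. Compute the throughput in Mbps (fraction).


Given: file = 2 MB, time = 4 s
File in Mb = 2 * 8 = 16 Mb
Throughput = 16 / 4 Mbps
Throughput = 4 Mbps

4


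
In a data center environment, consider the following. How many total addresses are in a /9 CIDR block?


Given: CIDR prefix /9
Host bits = 32 - 9 = 23
Total addresses = 2^23 = 8388608

8388608


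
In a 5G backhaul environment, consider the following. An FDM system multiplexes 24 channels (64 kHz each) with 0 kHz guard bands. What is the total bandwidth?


Given: 24 channels, 64 kHz each, guard = 0 kHz
Channel bandwidth = 24 * 64 = 1536 kHz
Guard bands = 23 gaps * 0 kHz = 0 kHz
Total = 1536 + 0 = 1536 kHz

1536


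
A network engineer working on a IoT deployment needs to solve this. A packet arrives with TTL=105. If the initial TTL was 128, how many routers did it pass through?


Given: initial TTL = 128, received TTL = 105
Hops = initial TTL - received TTL
Hops = 128 - 105 = 23

23


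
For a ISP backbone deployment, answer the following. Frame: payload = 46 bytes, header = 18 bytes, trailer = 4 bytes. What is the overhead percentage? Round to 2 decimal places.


Given: payload = 46 B, header = 18 B, trailer = 4 B
Overhead bytes = header + trailer = 18 + 4 = 22
Total frame = payload + overhead = 46 + 22 = 68
Overhead % = 22 / 68 * 100 = 32.3529% -> 32.35% (2 dp)

32.35


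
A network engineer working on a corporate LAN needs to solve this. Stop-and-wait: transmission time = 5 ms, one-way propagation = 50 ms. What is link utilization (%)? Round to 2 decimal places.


Given: Ttrans = 5 ms, Tprop = 50 ms
RTT = 2 * Tprop = 2 * 50 = 100 ms
U = Ttrans / (Ttrans + RTT)
U = 5 / (5 + 100)
U = 5 / 105 = 0.047619
U% = 4.76%

4.76


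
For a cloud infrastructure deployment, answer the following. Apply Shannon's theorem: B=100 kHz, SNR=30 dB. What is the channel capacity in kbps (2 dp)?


Given: B = 100 kHz, SNR = 30 dB
SNR linear = 10^(30/10) = 1000
1 + SNR = 1001
log2(1001) = 9.9672262588
C = 100 * 1000 * 9.9672262588 = 996722.6259 bps
C = 996.722626 kbps -> 996.72 kbps (2 dp)

996.72


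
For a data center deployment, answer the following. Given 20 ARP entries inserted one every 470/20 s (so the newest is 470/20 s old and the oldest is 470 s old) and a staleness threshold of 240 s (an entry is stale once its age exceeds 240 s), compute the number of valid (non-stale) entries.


Ages are k * 470/20 s for k = 1..20 (spacing = 23.5000 s).
Entry k is valid iff k * 470/20 <= 240 iff k <= 20 * 240 / 470 = 10.2128
n_valid = floor(10.2128) = 10
(n_stale = 20 - 10 = 10)

10


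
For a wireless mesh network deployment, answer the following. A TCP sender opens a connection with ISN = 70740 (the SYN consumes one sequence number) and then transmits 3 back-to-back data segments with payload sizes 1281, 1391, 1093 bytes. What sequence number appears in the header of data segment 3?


The SYN occupies sequence number ISN = 70740, so the first data byte is ISN + 1 = 70741.
SEQ of data segment i = (ISN + 1) + sum of payload sizes of segments 1..i-1.
Segment 1: SEQ = 70741, payload = 1281 bytes
Segment 2: SEQ = 72022, payload = 1391 bytes
Segment 3: SEQ = 73413, payload = 1093 bytes
SEQ of segment 3 = 70741 + 1281 + 1391 = 73413

73413


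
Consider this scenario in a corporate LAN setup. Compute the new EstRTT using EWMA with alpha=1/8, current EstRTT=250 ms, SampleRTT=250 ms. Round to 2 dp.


Given: EstRTT = 250 ms, SampleRTT = 250 ms, alpha = 1/8
New EstRTT = (1 - alpha) * EstRTT + alpha * SampleRTT
(7/8) * 250 = 218.75
(1/8) * 250 = 31.25
New EstRTT = 218.75 + 31.25 = 250 ms -> 250.00 ms (2 dp)

250.00
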